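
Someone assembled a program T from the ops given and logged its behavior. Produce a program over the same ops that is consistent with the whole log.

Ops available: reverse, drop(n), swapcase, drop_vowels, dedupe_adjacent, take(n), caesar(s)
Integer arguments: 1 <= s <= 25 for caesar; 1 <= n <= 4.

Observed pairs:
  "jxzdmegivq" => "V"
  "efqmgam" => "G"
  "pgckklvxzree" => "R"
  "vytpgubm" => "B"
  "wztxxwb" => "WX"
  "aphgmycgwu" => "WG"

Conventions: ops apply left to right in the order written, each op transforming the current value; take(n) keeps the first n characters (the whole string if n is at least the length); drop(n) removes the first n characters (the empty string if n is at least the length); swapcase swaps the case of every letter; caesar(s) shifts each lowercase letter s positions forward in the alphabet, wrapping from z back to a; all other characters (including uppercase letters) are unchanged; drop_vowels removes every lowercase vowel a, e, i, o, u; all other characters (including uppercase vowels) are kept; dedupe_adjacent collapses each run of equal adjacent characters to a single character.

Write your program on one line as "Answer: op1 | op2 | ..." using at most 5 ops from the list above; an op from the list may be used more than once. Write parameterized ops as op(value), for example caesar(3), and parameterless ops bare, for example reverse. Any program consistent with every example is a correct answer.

reverse | take(3) | drop(1) | drop_vowels | swapcase

Check, running the answer program on each example:
  "jxzdmegivq" -> "qvigemdzxj" -> "qvi" -> "vi" -> "v" -> "V"
  "efqmgam" -> "magmqfe" -> "mag" -> "ag" -> "g" -> "G"
  "pgckklvxzree" -> "eerzxvlkkcgp" -> "eer" -> "er" -> "r" -> "R"
  "vytpgubm" -> "mbugptyv" -> "mbu" -> "bu" -> "b" -> "B"
  "wztxxwb" -> "bwxxtzw" -> "bwx" -> "wx" -> "wx" -> "WX"
  "aphgmycgwu" -> "uwgcymghpa" -> "uwg" -> "wg" -> "wg" -> "WG"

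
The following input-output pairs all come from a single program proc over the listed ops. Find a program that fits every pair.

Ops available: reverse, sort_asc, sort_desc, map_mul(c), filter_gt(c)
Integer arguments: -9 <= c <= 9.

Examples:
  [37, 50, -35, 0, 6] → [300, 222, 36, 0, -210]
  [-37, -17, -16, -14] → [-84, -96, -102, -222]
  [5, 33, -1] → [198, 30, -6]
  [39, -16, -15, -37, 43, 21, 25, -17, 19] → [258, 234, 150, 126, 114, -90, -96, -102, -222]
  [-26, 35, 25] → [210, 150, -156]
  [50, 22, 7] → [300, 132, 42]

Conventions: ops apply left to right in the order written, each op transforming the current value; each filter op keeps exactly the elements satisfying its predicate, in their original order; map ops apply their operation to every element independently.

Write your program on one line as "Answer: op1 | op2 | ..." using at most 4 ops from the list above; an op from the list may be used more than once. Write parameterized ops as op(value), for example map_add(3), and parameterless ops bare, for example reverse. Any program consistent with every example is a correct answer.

reverse | sort_asc | sort_desc | map_mul(6)

Check, running the answer program on each example:
  [37, 50, -35, 0, 6] -> [6, 0, -35, 50, 37] -> [-35, 0, 6, 37, 50] -> [50, 37, 6, 0, -35] -> [300, 222, 36, 0, -210]
  [-37, -17, -16, -14] -> [-14, -16, -17, -37] -> [-37, -17, -16, -14] -> [-14, -16, -17, -37] -> [-84, -96, -102, -222]
  [5, 33, -1] -> [-1, 33, 5] -> [-1, 5, 33] -> [33, 5, -1] -> [198, 30, -6]
  [39, -16, -15, -37, 43, 21, 25, -17, 19] -> [19, -17, 25, 21, 43, -37, -15, -16, 39] -> [-37, -17, -16, -15, 19, 21, 25, 39, 43] -> [43, 39, 25, 21, 19, -15, -16, -17, -37] -> [258, 234, 150, 126, 114, -90, -96, -102, -222]
  [-26, 35, 25] -> [25, 35, -26] -> [-26, 25, 35] -> [35, 25, -26] -> [210, 150, -156]
  [50, 22, 7] -> [7, 22, 50] -> [7, 22, 50] -> [50, 22, 7] -> [300, 132, 42]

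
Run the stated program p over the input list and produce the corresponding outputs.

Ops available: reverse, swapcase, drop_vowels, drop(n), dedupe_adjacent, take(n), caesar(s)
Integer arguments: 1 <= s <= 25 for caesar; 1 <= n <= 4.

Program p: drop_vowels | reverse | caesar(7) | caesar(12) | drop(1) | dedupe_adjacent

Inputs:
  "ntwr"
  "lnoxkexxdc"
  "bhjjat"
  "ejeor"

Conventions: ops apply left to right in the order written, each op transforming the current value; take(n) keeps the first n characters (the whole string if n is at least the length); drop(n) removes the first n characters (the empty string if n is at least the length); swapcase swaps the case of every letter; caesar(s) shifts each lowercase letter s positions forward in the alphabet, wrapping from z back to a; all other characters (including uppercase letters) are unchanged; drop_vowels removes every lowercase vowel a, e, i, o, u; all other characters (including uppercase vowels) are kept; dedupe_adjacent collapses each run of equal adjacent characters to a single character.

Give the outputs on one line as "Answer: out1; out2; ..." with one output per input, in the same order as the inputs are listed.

Execution, op by op:
  "ntwr" -> "ntwr" -> "rwtn" -> "ydau" -> "kpmg" -> "pmg" -> "pmg"
  "lnoxkexxdc" -> "lnxkxxdc" -> "cdxxkxnl" -> "jkeereus" -> "vwqqdqge" -> "wqqdqge" -> "wqdqge"
  "bhjjat" -> "bhjjt" -> "tjjhb" -> "aqqoi" -> "mccau" -> "ccau" -> "cau"
  "ejeor" -> "jr" -> "rj" -> "yq" -> "kc" -> "c" -> "c"

"pmg"; "wqdqge"; "cau"; "c"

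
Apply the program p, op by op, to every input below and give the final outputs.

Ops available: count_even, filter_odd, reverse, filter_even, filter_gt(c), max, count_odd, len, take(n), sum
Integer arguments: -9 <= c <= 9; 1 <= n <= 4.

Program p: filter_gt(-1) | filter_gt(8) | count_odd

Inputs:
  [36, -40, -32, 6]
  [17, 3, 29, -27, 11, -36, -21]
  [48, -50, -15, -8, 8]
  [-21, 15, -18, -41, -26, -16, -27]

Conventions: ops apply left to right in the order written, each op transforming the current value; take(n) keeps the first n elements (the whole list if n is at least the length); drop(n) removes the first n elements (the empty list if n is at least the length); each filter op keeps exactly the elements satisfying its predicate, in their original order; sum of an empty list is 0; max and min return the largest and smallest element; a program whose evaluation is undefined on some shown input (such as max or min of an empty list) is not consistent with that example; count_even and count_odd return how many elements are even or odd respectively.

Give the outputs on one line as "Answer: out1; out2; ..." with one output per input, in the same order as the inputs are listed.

Execution, op by op:
  [36, -40, -32, 6] -> [36, 6] -> [36] -> 0
  [17, 3, 29, -27, 11, -36, -21] -> [17, 3, 29, 11] -> [17, 29, 11] -> 3
  [48, -50, -15, -8, 8] -> [48, 8] -> [48] -> 0
  [-21, 15, -18, -41, -26, -16, -27] -> [15] -> [15] -> 1

0; 3; 0; 1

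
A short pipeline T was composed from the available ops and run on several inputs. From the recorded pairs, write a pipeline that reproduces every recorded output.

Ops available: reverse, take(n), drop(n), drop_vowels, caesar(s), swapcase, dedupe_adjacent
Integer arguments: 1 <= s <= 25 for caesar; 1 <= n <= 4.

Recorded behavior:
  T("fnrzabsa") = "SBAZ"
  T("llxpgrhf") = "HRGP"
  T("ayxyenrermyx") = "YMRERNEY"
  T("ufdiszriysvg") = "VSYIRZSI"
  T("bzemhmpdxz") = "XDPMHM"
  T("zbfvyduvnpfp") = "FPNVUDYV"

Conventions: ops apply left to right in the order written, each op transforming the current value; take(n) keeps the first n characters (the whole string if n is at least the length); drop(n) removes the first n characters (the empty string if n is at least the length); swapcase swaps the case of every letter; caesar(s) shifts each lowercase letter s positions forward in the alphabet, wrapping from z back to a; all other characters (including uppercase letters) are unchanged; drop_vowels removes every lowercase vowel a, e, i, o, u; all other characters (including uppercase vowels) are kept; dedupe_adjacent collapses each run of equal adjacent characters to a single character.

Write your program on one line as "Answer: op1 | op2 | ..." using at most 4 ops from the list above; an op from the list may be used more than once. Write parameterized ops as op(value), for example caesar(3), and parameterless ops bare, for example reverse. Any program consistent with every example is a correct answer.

drop(3) | reverse | drop(1) | swapcase

Check, running the answer program on each example:
  "fnrzabsa" -> "zabsa" -> "asbaz" -> "sbaz" -> "SBAZ"
  "llxpgrhf" -> "pgrhf" -> "fhrgp" -> "hrgp" -> "HRGP"
  "ayxyenrermyx" -> "yenrermyx" -> "xymrerney" -> "ymrerney" -> "YMRERNEY"
  "ufdiszriysvg" -> "iszriysvg" -> "gvsyirzsi" -> "vsyirzsi" -> "VSYIRZSI"
  "bzemhmpdxz" -> "mhmpdxz" -> "zxdpmhm" -> "xdpmhm" -> "XDPMHM"
  "zbfvyduvnpfp" -> "vyduvnpfp" -> "pfpnvudyv" -> "fpnvudyv" -> "FPNVUDYV"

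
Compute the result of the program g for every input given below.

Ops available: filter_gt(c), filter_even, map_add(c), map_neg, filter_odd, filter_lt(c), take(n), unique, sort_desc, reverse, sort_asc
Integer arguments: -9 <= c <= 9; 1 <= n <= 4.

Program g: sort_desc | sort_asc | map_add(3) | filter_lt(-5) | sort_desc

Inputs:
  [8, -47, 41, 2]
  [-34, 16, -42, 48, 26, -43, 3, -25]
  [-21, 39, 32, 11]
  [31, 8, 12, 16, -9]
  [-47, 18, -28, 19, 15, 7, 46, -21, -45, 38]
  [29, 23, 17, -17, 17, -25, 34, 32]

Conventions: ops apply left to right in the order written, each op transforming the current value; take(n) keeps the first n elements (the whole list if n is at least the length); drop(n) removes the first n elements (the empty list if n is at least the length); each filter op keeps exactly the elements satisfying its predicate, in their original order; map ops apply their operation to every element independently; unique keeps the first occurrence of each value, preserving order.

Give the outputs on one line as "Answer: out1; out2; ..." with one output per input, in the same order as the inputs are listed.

[-44]; [-22, -31, -39, -40]; [-18]; [-6]; [-18, -25, -42, -44]; [-14, -22]

Execution, op by op:
  [8, -47, 41, 2] -> [41, 8, 2, -47] -> [-47, 2, 8, 41] -> [-44, 5, 11, 44] -> [-44] -> [-44]
  [-34, 16, -42, 48, 26, -43, 3, -25] -> [48, 26, 16, 3, -25, -34, -42, -43] -> [-43, -42, -34, -25, 3, 16, 26, 48] -> [-40, -39, -31, -22, 6, 19, 29, 51] -> [-40, -39, -31, -22] -> [-22, -31, -39, -40]
  [-21, 39, 32, 11] -> [39, 32, 11, -21] -> [-21, 11, 32, 39] -> [-18, 14, 35, 42] -> [-18] -> [-18]
  [31, 8, 12, 16, -9] -> [31, 16, 12, 8, -9] -> [-9, 8, 12, 16, 31] -> [-6, 11, 15, 19, 34] -> [-6] -> [-6]
  [-47, 18, -28, 19, 15, 7, 46, -21, -45, 38] -> [46, 38, 19, 18, 15, 7, -21, -28, -45, -47] -> [-47, -45, -28, -21, 7, 15, 18, 19, 38, 46] -> [-44, -42, -25, -18, 10, 18, 21, 22, 41, 49] -> [-44, -42, -25, -18] -> [-18, -25, -42, -44]
  [29, 23, 17, -17, 17, -25, 34, 32] -> [34, 32, 29, 23, 17, 17, -17, -25] -> [-25, -17, 17, 17, 23, 29, 32, 34] -> [-22, -14, 20, 20, 26, 32, 35, 37] -> [-22, -14] -> [-14, -22]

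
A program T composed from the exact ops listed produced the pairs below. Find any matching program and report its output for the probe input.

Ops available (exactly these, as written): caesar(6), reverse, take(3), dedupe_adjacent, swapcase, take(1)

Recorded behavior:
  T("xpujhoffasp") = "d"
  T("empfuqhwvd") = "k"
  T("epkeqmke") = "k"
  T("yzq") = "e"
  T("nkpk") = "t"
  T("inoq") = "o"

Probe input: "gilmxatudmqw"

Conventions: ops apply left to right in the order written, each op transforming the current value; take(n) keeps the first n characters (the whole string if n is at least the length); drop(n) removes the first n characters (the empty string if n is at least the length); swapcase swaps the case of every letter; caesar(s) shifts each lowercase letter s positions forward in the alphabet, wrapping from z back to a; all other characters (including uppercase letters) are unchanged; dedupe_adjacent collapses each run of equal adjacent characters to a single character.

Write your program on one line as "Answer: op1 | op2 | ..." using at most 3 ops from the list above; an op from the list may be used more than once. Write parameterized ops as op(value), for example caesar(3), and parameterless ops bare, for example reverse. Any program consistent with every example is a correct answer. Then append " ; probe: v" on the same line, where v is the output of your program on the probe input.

take(1) | caesar(6) ; probe: "m"

Check, running the answer program on each example:
  "xpujhoffasp" -> "x" -> "d"
  "empfuqhwvd" -> "e" -> "k"
  "epkeqmke" -> "e" -> "k"
  "yzq" -> "y" -> "e"
  "nkpk" -> "n" -> "t"
  "inoq" -> "i" -> "o"
  probe: "gilmxatudmqw" -> "g" -> "m"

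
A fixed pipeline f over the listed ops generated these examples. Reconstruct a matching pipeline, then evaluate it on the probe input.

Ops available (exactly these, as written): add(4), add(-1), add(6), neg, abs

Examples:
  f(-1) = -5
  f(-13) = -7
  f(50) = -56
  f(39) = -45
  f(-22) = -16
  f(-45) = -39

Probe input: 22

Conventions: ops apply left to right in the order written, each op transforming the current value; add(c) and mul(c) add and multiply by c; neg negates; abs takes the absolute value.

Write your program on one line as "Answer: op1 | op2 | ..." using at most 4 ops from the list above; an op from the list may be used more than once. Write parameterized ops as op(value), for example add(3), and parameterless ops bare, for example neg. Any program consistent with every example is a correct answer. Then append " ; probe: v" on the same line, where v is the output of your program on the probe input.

add(6) | abs | neg ; probe: -28

Check, running the answer program on each example:
  -1 -> 5 -> 5 -> -5
  -13 -> -7 -> 7 -> -7
  50 -> 56 -> 56 -> -56
  39 -> 45 -> 45 -> -45
  -22 -> -16 -> 16 -> -16
  -45 -> -39 -> 39 -> -39
  probe: 22 -> 28 -> 28 -> -28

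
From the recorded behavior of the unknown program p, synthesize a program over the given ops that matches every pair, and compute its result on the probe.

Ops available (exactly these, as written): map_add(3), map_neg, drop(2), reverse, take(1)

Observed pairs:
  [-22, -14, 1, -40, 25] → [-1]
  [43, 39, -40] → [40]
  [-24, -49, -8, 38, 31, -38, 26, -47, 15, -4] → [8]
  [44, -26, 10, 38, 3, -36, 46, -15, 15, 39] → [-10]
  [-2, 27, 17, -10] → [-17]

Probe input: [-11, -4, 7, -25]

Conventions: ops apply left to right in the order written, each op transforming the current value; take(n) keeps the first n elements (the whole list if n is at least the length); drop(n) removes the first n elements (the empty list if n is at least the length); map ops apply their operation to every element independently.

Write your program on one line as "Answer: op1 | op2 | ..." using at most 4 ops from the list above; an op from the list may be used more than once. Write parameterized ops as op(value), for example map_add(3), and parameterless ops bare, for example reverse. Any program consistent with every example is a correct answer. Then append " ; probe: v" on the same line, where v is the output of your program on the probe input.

drop(2) | take(1) | map_neg ; probe: [-7]

Check, running the answer program on each example:
  [-22, -14, 1, -40, 25] -> [1, -40, 25] -> [1] -> [-1]
  [43, 39, -40] -> [-40] -> [-40] -> [40]
  [-24, -49, -8, 38, 31, -38, 26, -47, 15, -4] -> [-8, 38, 31, -38, 26, -47, 15, -4] -> [-8] -> [8]
  [44, -26, 10, 38, 3, -36, 46, -15, 15, 39] -> [10, 38, 3, -36, 46, -15, 15, 39] -> [10] -> [-10]
  [-2, 27, 17, -10] -> [17, -10] -> [17] -> [-17]
  probe: [-11, -4, 7, -25] -> [7, -25] -> [7] -> [-7]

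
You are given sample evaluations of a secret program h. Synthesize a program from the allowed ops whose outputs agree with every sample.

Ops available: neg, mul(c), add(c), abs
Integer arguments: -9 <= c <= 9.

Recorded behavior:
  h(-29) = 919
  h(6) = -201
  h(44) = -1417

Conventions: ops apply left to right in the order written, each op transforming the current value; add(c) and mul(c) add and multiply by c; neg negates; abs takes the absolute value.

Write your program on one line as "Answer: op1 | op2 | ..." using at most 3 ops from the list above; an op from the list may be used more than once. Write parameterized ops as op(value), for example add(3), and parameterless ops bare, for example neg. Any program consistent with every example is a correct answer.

mul(8) | mul(-4) | add(-9)

Check, running the answer program on each example:
  -29 -> -232 -> 928 -> 919
  6 -> 48 -> -192 -> -201
  44 -> 352 -> -1408 -> -1417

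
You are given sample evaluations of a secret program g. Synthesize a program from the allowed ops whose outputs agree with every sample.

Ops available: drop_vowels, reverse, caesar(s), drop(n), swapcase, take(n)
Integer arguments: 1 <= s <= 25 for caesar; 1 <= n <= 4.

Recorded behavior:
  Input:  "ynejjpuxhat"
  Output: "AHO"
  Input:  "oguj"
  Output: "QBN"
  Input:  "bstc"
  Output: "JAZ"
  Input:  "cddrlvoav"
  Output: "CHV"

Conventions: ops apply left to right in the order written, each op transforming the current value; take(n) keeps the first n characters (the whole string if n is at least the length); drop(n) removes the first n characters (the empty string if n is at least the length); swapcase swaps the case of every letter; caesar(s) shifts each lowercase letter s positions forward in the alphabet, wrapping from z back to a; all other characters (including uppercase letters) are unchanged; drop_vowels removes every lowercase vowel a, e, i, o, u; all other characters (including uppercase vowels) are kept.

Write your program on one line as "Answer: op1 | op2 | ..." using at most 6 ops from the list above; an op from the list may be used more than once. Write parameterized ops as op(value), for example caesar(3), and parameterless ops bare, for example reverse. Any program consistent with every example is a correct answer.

caesar(2) | caesar(3) | reverse | caesar(2) | swapcase | take(3)

Check, running the answer program on each example:
  "ynejjpuxhat" -> "apgllrwzjcv" -> "dsjoouzcmfy" -> "yfmczuoojsd" -> "ahoebwqqluf" -> "AHOEBWQQLUF" -> "AHO"
  "oguj" -> "qiwl" -> "tlzo" -> "ozlt" -> "qbnv" -> "QBNV" -> "QBN"
  "bstc" -> "duve" -> "gxyh" -> "hyxg" -> "jazi" -> "JAZI" -> "JAZ"
  "cddrlvoav" -> "efftnxqcx" -> "hiiwqatfa" -> "aftaqwiih" -> "chvcsykkj" -> "CHVCSYKKJ" -> "CHV"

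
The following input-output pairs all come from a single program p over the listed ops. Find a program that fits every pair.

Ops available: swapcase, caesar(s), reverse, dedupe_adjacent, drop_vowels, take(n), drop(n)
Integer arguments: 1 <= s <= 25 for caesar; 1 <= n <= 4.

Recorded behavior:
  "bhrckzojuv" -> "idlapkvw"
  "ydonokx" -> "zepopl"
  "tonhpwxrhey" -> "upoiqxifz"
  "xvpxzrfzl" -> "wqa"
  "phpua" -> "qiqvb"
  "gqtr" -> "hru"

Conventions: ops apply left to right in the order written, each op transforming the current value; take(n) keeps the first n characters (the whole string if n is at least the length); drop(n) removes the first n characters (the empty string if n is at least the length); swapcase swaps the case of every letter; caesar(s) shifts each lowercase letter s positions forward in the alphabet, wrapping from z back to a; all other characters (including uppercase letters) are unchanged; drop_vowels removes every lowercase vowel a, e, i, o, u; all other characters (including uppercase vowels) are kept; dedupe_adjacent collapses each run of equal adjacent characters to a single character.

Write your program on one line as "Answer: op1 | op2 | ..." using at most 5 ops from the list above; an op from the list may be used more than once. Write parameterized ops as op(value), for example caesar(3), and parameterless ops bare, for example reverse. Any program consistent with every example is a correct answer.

caesar(3) | drop_vowels | dedupe_adjacent | caesar(24)

Check, running the answer program on each example:
  "bhrckzojuv" -> "ekufncrmxy" -> "kfncrmxy" -> "kfncrmxy" -> "idlapkvw"
  "ydonokx" -> "bgrqrna" -> "bgrqrn" -> "bgrqrn" -> "zepopl"
  "tonhpwxrhey" -> "wrqkszaukhb" -> "wrqkszkhb" -> "wrqkszkhb" -> "upoiqxifz"
  "xvpxzrfzl" -> "aysacuico" -> "yscc" -> "ysc" -> "wqa"
  "phpua" -> "sksxd" -> "sksxd" -> "sksxd" -> "qiqvb"
  "gqtr" -> "jtwu" -> "jtw" -> "jtw" -> "hru"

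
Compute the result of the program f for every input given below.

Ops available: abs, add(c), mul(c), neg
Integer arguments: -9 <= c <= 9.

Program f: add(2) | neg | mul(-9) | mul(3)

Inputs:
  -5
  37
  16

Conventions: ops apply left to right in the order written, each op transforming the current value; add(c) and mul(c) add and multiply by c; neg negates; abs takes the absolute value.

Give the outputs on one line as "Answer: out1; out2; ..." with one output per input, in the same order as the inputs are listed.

-81; 1053; 486

Execution, op by op:
  -5 -> -3 -> 3 -> -27 -> -81
  37 -> 39 -> -39 -> 351 -> 1053
  16 -> 18 -> -18 -> 162 -> 486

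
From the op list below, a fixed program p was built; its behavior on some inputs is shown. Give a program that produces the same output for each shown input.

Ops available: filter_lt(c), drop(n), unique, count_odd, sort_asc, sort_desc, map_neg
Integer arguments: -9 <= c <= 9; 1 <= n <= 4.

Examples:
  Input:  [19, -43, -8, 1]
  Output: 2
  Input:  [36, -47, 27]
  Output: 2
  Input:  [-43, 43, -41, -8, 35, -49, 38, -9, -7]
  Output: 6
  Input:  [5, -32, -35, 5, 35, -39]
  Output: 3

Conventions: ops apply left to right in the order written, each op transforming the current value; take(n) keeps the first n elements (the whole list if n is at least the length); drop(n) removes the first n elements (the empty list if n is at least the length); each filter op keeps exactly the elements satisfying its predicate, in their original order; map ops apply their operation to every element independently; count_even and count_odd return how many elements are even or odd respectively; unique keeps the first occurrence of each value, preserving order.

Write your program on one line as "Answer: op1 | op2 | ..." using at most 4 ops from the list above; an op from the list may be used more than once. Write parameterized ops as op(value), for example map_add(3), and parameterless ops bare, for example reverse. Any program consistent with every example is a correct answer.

unique | drop(1) | count_odd

Check, running the answer program on each example:
  [19, -43, -8, 1] -> [19, -43, -8, 1] -> [-43, -8, 1] -> 2
  [36, -47, 27] -> [36, -47, 27] -> [-47, 27] -> 2
  [-43, 43, -41, -8, 35, -49, 38, -9, -7] -> [-43, 43, -41, -8, 35, -49, 38, -9, -7] -> [43, -41, -8, 35, -49, 38, -9, -7] -> 6
  [5, -32, -35, 5, 35, -39] -> [5, -32, -35, 35, -39] -> [-32, -35, 35, -39] -> 3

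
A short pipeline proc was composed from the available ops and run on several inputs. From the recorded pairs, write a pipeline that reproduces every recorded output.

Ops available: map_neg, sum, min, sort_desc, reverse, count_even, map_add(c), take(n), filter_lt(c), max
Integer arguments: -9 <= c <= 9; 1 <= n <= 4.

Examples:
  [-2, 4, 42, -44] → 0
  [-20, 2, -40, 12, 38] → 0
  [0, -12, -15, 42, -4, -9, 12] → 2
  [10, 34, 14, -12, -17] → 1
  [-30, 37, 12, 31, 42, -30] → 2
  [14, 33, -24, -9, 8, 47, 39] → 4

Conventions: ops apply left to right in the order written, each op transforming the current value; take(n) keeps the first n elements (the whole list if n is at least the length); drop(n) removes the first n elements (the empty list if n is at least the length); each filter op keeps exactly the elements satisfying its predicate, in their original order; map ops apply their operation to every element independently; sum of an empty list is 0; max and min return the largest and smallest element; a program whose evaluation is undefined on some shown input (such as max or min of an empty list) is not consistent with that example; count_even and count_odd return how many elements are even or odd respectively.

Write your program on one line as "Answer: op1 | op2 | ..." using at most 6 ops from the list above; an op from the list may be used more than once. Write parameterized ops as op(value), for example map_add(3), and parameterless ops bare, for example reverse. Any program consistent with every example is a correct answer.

sort_desc | map_add(-4) | map_add(5) | reverse | count_even

Check, running the answer program on each example:
  [-2, 4, 42, -44] -> [42, 4, -2, -44] -> [38, 0, -6, -48] -> [43, 5, -1, -43] -> [-43, -1, 5, 43] -> 0
  [-20, 2, -40, 12, 38] -> [38, 12, 2, -20, -40] -> [34, 8, -2, -24, -44] -> [39, 13, 3, -19, -39] -> [-39, -19, 3, 13, 39] -> 0
  [0, -12, -15, 42, -4, -9, 12] -> [42, 12, 0, -4, -9, -12, -15] -> [38, 8, -4, -8, -13, -16, -19] -> [43, 13, 1, -3, -8, -11, -14] -> [-14, -11, -8, -3, 1, 13, 43] -> 2
  [10, 34, 14, -12, -17] -> [34, 14, 10, -12, -17] -> [30, 10, 6, -16, -21] -> [35, 15, 11, -11, -16] -> [-16, -11, 11, 15, 35] -> 1
  [-30, 37, 12, 31, 42, -30] -> [42, 37, 31, 12, -30, -30] -> [38, 33, 27, 8, -34, -34] -> [43, 38, 32, 13, -29, -29] -> [-29, -29, 13, 32, 38, 43] -> 2
  [14, 33, -24, -9, 8, 47, 39] -> [47, 39, 33, 14, 8, -9, -24] -> [43, 35, 29, 10, 4, -13, -28] -> [48, 40, 34, 15, 9, -8, -23] -> [-23, -8, 9, 15, 34, 40, 48] -> 4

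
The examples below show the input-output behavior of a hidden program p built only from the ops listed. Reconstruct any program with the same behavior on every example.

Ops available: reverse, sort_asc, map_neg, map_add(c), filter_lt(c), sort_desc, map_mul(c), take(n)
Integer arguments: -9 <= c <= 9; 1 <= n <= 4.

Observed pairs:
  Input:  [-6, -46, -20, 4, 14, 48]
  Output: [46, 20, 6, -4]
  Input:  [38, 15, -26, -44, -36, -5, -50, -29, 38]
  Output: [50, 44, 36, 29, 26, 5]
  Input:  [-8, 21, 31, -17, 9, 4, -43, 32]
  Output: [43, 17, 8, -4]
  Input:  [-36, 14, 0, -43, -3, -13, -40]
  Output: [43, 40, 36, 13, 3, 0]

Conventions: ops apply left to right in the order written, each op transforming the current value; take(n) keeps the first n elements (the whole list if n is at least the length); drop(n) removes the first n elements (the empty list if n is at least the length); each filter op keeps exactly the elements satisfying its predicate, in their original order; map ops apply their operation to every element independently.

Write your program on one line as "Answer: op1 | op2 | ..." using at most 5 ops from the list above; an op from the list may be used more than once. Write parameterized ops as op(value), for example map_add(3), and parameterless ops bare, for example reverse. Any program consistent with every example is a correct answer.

filter_lt(8) | sort_asc | reverse | map_neg | sort_desc

Check, running the answer program on each example:
  [-6, -46, -20, 4, 14, 48] -> [-6, -46, -20, 4] -> [-46, -20, -6, 4] -> [4, -6, -20, -46] -> [-4, 6, 20, 46] -> [46, 20, 6, -4]
  [38, 15, -26, -44, -36, -5, -50, -29, 38] -> [-26, -44, -36, -5, -50, -29] -> [-50, -44, -36, -29, -26, -5] -> [-5, -26, -29, -36, -44, -50] -> [5, 26, 29, 36, 44, 50] -> [50, 44, 36, 29, 26, 5]
  [-8, 21, 31, -17, 9, 4, -43, 32] -> [-8, -17, 4, -43] -> [-43, -17, -8, 4] -> [4, -8, -17, -43] -> [-4, 8, 17, 43] -> [43, 17, 8, -4]
  [-36, 14, 0, -43, -3, -13, -40] -> [-36, 0, -43, -3, -13, -40] -> [-43, -40, -36, -13, -3, 0] -> [0, -3, -13, -36, -40, -43] -> [0, 3, 13, 36, 40, 43] -> [43, 40, 36, 13, 3, 0]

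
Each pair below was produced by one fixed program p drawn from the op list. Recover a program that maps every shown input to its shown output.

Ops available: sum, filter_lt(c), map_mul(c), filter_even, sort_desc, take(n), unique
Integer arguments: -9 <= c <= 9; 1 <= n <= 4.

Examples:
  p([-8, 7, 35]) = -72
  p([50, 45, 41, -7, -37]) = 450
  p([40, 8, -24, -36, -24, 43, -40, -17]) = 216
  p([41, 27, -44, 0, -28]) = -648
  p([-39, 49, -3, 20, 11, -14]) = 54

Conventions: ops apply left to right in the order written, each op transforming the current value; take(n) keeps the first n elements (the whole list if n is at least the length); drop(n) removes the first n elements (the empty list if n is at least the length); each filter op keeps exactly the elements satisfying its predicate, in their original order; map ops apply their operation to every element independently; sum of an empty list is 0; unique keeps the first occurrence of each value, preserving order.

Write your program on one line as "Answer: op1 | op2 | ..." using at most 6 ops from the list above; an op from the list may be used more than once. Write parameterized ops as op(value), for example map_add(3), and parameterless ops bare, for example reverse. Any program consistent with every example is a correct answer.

filter_even | take(3) | sort_desc | map_mul(9) | sum

Check, running the answer program on each example:
  [-8, 7, 35] -> [-8] -> [-8] -> [-8] -> [-72] -> -72
  [50, 45, 41, -7, -37] -> [50] -> [50] -> [50] -> [450] -> 450
  [40, 8, -24, -36, -24, 43, -40, -17] -> [40, 8, -24, -36, -24, -40] -> [40, 8, -24] -> [40, 8, -24] -> [360, 72, -216] -> 216
  [41, 27, -44, 0, -28] -> [-44, 0, -28] -> [-44, 0, -28] -> [0, -28, -44] -> [0, -252, -396] -> -648
  [-39, 49, -3, 20, 11, -14] -> [20, -14] -> [20, -14] -> [20, -14] -> [180, -126] -> 54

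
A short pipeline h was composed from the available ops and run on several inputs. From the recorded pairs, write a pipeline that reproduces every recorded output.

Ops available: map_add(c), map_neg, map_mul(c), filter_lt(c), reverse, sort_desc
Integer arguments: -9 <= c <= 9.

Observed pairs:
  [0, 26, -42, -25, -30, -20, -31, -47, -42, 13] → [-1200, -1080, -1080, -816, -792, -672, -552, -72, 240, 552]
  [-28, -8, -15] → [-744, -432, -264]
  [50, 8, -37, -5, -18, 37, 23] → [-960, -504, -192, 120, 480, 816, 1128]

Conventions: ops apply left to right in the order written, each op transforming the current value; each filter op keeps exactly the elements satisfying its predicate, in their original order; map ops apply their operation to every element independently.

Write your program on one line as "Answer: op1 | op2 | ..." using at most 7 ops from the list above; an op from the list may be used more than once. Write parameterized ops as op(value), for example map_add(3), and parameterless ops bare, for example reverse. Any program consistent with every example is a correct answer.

sort_desc | map_add(-3) | map_neg | map_mul(8) | sort_desc | map_mul(-3)

Check, running the answer program on each example:
  [0, 26, -42, -25, -30, -20, -31, -47, -42, 13] -> [26, 13, 0, -20, -25, -30, -31, -42, -42, -47] -> [23, 10, -3, -23, -28, -33, -34, -45, -45, -50] -> [-23, -10, 3, 23, 28, 33, 34, 45, 45, 50] -> [-184, -80, 24, 184, 224, 264, 272, 360, 360, 400] -> [400, 360, 360, 272, 264, 224, 184, 24, -80, -184] -> [-1200, -1080, -1080, -816, -792, -672, -552, -72, 240, 552]
  [-28, -8, -15] -> [-8, -15, -28] -> [-11, -18, -31] -> [11, 18, 31] -> [88, 144, 248] -> [248, 144, 88] -> [-744, -432, -264]
  [50, 8, -37, -5, -18, 37, 23] -> [50, 37, 23, 8, -5, -18, -37] -> [47, 34, 20, 5, -8, -21, -40] -> [-47, -34, -20, -5, 8, 21, 40] -> [-376, -272, -160, -40, 64, 168, 320] -> [320, 168, 64, -40, -160, -272, -376] -> [-960, -504, -192, 120, 480, 816, 1128]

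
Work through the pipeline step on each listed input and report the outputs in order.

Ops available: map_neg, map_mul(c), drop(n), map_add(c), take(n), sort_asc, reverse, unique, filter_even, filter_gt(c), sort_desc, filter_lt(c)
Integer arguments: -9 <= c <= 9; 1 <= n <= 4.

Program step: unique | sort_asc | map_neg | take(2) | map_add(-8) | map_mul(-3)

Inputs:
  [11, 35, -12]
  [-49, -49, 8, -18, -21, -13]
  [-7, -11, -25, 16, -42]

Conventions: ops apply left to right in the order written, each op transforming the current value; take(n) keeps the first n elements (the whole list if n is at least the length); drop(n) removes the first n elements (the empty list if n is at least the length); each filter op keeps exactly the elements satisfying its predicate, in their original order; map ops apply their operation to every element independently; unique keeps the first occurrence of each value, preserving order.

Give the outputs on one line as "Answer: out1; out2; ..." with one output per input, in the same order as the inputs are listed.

[-12, 57]; [-123, -39]; [-102, -51]

Execution, op by op:
  [11, 35, -12] -> [11, 35, -12] -> [-12, 11, 35] -> [12, -11, -35] -> [12, -11] -> [4, -19] -> [-12, 57]
  [-49, -49, 8, -18, -21, -13] -> [-49, 8, -18, -21, -13] -> [-49, -21, -18, -13, 8] -> [49, 21, 18, 13, -8] -> [49, 21] -> [41, 13] -> [-123, -39]
  [-7, -11, -25, 16, -42] -> [-7, -11, -25, 16, -42] -> [-42, -25, -11, -7, 16] -> [42, 25, 11, 7, -16] -> [42, 25] -> [34, 17] -> [-102, -51]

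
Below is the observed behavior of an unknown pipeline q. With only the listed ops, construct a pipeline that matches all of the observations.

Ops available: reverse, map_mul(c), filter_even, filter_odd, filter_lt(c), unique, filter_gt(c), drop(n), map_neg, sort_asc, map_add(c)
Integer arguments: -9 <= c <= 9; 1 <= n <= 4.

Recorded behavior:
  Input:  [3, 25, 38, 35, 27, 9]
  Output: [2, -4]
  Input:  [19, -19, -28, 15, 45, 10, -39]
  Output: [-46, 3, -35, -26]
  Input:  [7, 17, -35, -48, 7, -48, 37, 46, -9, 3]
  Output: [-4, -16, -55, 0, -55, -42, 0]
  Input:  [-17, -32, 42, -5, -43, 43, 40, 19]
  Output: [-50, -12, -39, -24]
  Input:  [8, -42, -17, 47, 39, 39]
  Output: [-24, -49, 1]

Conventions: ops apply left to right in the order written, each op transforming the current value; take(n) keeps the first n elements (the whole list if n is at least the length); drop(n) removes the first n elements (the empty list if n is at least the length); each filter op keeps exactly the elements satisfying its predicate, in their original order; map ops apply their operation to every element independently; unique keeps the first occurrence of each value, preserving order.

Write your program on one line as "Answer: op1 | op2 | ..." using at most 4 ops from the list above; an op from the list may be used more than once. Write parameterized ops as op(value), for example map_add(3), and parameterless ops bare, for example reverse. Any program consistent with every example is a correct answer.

reverse | map_add(2) | map_add(-9) | filter_lt(6)

Check, running the answer program on each example:
  [3, 25, 38, 35, 27, 9] -> [9, 27, 35, 38, 25, 3] -> [11, 29, 37, 40, 27, 5] -> [2, 20, 28, 31, 18, -4] -> [2, -4]
  [19, -19, -28, 15, 45, 10, -39] -> [-39, 10, 45, 15, -28, -19, 19] -> [-37, 12, 47, 17, -26, -17, 21] -> [-46, 3, 38, 8, -35, -26, 12] -> [-46, 3, -35, -26]
  [7, 17, -35, -48, 7, -48, 37, 46, -9, 3] -> [3, -9, 46, 37, -48, 7, -48, -35, 17, 7] -> [5, -7, 48, 39, -46, 9, -46, -33, 19, 9] -> [-4, -16, 39, 30, -55, 0, -55, -42, 10, 0] -> [-4, -16, -55, 0, -55, -42, 0]
  [-17, -32, 42, -5, -43, 43, 40, 19] -> [19, 40, 43, -43, -5, 42, -32, -17] -> [21, 42, 45, -41, -3, 44, -30, -15] -> [12, 33, 36, -50, -12, 35, -39, -24] -> [-50, -12, -39, -24]
  [8, -42, -17, 47, 39, 39] -> [39, 39, 47, -17, -42, 8] -> [41, 41, 49, -15, -40, 10] -> [32, 32, 40, -24, -49, 1] -> [-24, -49, 1]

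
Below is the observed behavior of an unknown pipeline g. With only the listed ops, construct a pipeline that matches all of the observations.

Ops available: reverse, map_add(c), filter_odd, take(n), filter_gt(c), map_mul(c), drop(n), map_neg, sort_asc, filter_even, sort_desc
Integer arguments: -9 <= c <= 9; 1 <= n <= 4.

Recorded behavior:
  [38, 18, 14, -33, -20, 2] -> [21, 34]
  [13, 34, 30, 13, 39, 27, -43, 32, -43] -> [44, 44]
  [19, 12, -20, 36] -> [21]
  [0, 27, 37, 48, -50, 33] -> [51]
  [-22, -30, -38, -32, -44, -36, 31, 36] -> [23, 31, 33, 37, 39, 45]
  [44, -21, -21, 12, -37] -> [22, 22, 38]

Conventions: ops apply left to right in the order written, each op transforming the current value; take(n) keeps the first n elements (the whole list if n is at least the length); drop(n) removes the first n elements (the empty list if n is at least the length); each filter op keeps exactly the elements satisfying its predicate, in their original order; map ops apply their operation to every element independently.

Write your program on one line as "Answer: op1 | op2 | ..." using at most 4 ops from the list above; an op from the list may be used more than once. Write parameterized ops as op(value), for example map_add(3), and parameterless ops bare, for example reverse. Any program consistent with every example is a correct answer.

map_neg | sort_asc | filter_gt(3) | map_add(1)

Check, running the answer program on each example:
  [38, 18, 14, -33, -20, 2] -> [-38, -18, -14, 33, 20, -2] -> [-38, -18, -14, -2, 20, 33] -> [20, 33] -> [21, 34]
  [13, 34, 30, 13, 39, 27, -43, 32, -43] -> [-13, -34, -30, -13, -39, -27, 43, -32, 43] -> [-39, -34, -32, -30, -27, -13, -13, 43, 43] -> [43, 43] -> [44, 44]
  [19, 12, -20, 36] -> [-19, -12, 20, -36] -> [-36, -19, -12, 20] -> [20] -> [21]
  [0, 27, 37, 48, -50, 33] -> [0, -27, -37, -48, 50, -33] -> [-48, -37, -33, -27, 0, 50] -> [50] -> [51]
  [-22, -30, -38, -32, -44, -36, 31, 36] -> [22, 30, 38, 32, 44, 36, -31, -36] -> [-36, -31, 22, 30, 32, 36, 38, 44] -> [22, 30, 32, 36, 38, 44] -> [23, 31, 33, 37, 39, 45]
  [44, -21, -21, 12, -37] -> [-44, 21, 21, -12, 37] -> [-44, -12, 21, 21, 37] -> [21, 21, 37] -> [22, 22, 38]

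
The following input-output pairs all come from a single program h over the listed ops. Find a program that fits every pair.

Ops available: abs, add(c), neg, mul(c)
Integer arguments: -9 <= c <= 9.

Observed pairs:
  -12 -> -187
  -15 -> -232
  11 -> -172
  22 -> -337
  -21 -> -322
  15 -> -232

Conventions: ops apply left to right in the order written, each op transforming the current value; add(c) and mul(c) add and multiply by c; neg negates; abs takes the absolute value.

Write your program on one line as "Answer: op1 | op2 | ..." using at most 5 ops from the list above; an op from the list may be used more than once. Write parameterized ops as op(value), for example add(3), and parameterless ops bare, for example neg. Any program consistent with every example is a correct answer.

abs | mul(3) | neg | mul(5) | add(-7)

Check, running the answer program on each example:
  -12 -> 12 -> 36 -> -36 -> -180 -> -187
  -15 -> 15 -> 45 -> -45 -> -225 -> -232
  11 -> 11 -> 33 -> -33 -> -165 -> -172
  22 -> 22 -> 66 -> -66 -> -330 -> -337
  -21 -> 21 -> 63 -> -63 -> -315 -> -322
  15 -> 15 -> 45 -> -45 -> -225 -> -232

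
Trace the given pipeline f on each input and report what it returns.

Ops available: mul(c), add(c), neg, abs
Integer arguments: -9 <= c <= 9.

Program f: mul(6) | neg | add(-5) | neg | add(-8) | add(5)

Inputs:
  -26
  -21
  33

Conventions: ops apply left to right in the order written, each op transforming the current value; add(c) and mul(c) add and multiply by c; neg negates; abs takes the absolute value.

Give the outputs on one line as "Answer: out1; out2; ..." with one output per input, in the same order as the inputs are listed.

Execution, op by op:
  -26 -> -156 -> 156 -> 151 -> -151 -> -159 -> -154
  -21 -> -126 -> 126 -> 121 -> -121 -> -129 -> -124
  33 -> 198 -> -198 -> -203 -> 203 -> 195 -> 200

-154; -124; 200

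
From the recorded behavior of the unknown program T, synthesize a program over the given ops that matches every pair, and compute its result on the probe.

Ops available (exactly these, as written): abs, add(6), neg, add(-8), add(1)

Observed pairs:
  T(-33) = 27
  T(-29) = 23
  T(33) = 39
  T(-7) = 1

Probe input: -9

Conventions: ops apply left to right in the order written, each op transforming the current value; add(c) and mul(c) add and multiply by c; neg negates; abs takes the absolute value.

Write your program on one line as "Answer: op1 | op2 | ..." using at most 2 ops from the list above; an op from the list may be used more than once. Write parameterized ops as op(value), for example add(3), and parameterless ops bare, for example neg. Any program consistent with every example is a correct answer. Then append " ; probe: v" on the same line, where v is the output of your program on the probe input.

add(6) | abs ; probe: 3

Check, running the answer program on each example:
  -33 -> -27 -> 27
  -29 -> -23 -> 23
  33 -> 39 -> 39
  -7 -> -1 -> 1
  probe: -9 -> -3 -> 3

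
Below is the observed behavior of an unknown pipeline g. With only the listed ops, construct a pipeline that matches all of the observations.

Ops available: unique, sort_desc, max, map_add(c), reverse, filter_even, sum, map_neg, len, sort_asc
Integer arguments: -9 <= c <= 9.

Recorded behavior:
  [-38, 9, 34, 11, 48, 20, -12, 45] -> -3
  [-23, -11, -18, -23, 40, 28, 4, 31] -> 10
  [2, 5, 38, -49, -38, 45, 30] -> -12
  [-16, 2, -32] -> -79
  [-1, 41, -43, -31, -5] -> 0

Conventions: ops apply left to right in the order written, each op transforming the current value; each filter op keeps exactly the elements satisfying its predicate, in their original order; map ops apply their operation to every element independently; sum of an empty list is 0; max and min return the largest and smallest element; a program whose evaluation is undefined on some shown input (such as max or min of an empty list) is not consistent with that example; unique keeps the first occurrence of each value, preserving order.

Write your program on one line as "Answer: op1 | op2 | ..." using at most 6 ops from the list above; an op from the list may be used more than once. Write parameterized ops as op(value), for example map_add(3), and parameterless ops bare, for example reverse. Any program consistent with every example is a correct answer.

filter_even | map_add(-5) | map_add(-6) | sort_asc | sum

Check, running the answer program on each example:
  [-38, 9, 34, 11, 48, 20, -12, 45] -> [-38, 34, 48, 20, -12] -> [-43, 29, 43, 15, -17] -> [-49, 23, 37, 9, -23] -> [-49, -23, 9, 23, 37] -> -3
  [-23, -11, -18, -23, 40, 28, 4, 31] -> [-18, 40, 28, 4] -> [-23, 35, 23, -1] -> [-29, 29, 17, -7] -> [-29, -7, 17, 29] -> 10
  [2, 5, 38, -49, -38, 45, 30] -> [2, 38, -38, 30] -> [-3, 33, -43, 25] -> [-9, 27, -49, 19] -> [-49, -9, 19, 27] -> -12
  [-16, 2, -32] -> [-16, 2, -32] -> [-21, -3, -37] -> [-27, -9, -43] -> [-43, -27, -9] -> -79
  [-1, 41, -43, -31, -5] -> [] -> [] -> [] -> [] -> 0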